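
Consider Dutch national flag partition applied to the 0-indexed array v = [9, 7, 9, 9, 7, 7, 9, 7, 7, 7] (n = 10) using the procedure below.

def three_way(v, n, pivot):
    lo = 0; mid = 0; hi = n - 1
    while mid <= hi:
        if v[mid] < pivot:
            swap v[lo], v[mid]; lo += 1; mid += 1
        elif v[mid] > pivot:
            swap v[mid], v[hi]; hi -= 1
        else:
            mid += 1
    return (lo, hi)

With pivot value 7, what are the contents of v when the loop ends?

pivot = 7; lo=0, mid=0, hi=9
v[mid]=9>7: swap v[0],v[9]; hi=8 → [7, 7, 9, 9, 7, 7, 9, 7, 7, 9]
v[mid]=7=7: mid=1
v[mid]=7=7: mid=2
v[mid]=9>7: swap v[2],v[8]; hi=7 → [7, 7, 7, 9, 7, 7, 9, 7, 9, 9]
v[mid]=7=7: mid=3
v[mid]=9>7: swap v[3],v[7]; hi=6 → [7, 7, 7, 7, 7, 7, 9, 9, 9, 9]
v[mid]=7=7: mid=4
v[mid]=7=7: mid=5
v[mid]=7=7: mid=6
v[mid]=9>7: swap v[6],v[6]; hi=5 → [7, 7, 7, 7, 7, 7, 9, 9, 9, 9]
end: lo=0, hi=5; v = [7, 7, 7, 7, 7, 7, 9, 9, 9, 9]

[7, 7, 7, 7, 7, 7, 9, 9, 9, 9]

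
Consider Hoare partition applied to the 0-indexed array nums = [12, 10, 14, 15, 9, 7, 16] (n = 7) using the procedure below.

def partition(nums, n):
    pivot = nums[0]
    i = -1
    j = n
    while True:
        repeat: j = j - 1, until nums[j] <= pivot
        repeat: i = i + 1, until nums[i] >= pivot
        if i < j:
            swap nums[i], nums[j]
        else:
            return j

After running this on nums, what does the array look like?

pivot = nums[0] = 12; i = -1, j = 7
j→5 (nums[5]=7≤12), i→0 (nums[0]=12≥12); i<j, swap → [7, 10, 14, 15, 9, 12, 16]
j→4 (nums[4]=9≤12), i→2 (nums[2]=14≥12); i<j, swap → [7, 10, 9, 15, 14, 12, 16]
j→2, i→3; i≥j, return j=2. nums = [7, 10, 9, 15, 14, 12, 16]

[7, 10, 9, 15, 14, 12, 16]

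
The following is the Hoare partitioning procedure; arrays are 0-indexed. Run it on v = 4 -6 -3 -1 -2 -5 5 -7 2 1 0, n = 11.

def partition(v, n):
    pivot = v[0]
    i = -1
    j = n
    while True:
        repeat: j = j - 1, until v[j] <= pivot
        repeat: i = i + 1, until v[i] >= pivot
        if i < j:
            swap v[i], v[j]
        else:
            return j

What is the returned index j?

8

pivot=4
j stops at 10 (0), i stops at 0 (4); swap ⇒ 0 -6 -3 -1 -2 -5 5 -7 2 1 4
j stops at 9 (1), i stops at 6 (5); swap ⇒ 0 -6 -3 -1 -2 -5 1 -7 2 5 4
j stops at 8, i stops at 9; i≥j ⇒ return 8. v=0 -6 -3 -1 -2 -5 1 -7 2 5 4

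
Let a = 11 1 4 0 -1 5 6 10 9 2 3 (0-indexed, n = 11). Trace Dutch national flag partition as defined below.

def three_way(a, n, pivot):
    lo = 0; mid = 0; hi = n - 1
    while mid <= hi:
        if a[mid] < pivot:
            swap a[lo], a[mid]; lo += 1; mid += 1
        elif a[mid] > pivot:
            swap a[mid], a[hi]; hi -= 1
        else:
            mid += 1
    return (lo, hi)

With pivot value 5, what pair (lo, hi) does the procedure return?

(6, 6)

lo=0 mid=0 hi=10
11>5: swap(0,10), hi=9 ⇒ 3 1 4 0 -1 5 6 10 9 2 11
3<5: swap(0,0), lo=1 mid=1 ⇒ 3 1 4 0 -1 5 6 10 9 2 11
1<5: swap(1,1), lo=2 mid=2 ⇒ 3 1 4 0 -1 5 6 10 9 2 11
4<5: swap(2,2), lo=3 mid=3 ⇒ 3 1 4 0 -1 5 6 10 9 2 11
0<5: swap(3,3), lo=4 mid=4 ⇒ 3 1 4 0 -1 5 6 10 9 2 11
-1<5: swap(4,4), lo=5 mid=5 ⇒ 3 1 4 0 -1 5 6 10 9 2 11
5=5: mid=6
6>5: swap(6,9), hi=8 ⇒ 3 1 4 0 -1 5 2 10 9 6 11
2<5: swap(5,6), lo=6 mid=7 ⇒ 3 1 4 0 -1 2 5 10 9 6 11
10>5: swap(7,8), hi=7 ⇒ 3 1 4 0 -1 2 5 9 10 6 11
9>5: swap(7,7), hi=6 ⇒ 3 1 4 0 -1 2 5 9 10 6 11
done. lo=6 hi=6; a=3 1 4 0 -1 2 5 9 10 6 11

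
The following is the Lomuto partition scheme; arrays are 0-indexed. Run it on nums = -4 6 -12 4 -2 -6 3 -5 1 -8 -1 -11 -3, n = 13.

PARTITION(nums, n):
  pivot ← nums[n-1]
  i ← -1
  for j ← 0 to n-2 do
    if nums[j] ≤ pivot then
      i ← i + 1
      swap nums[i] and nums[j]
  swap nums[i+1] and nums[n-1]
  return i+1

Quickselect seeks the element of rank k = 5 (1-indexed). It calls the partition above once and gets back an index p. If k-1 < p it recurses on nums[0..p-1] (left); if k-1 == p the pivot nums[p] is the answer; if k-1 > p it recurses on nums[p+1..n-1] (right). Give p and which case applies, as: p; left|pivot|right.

6; left

pivot = nums[12] = -3; i = -1
j=0: nums[0]=-4 ≤ -3 → i=0, swap nums[0],nums[0] (no change) → -4 6 -12 4 -2 -6 3 -5 1 -8 -1 -11 -3
j=1: nums[1]=6 > -3 → no swap
j=2: nums[2]=-12 ≤ -3 → i=1, swap nums[1],nums[2] → -4 -12 6 4 -2 -6 3 -5 1 -8 -1 -11 -3
j=3: nums[3]=4 > -3 → no swap
j=4: nums[4]=-2 > -3 → no swap
j=5: nums[5]=-6 ≤ -3 → i=2, swap nums[2],nums[5] → -4 -12 -6 4 -2 6 3 -5 1 -8 -1 -11 -3
j=6: nums[6]=3 > -3 → no swap
j=7: nums[7]=-5 ≤ -3 → i=3, swap nums[3],nums[7] → -4 -12 -6 -5 -2 6 3 4 1 -8 -1 -11 -3
j=8: nums[8]=1 > -3 → no swap
j=9: nums[9]=-8 ≤ -3 → i=4, swap nums[4],nums[9] → -4 -12 -6 -5 -8 6 3 4 1 -2 -1 -11 -3
j=10: nums[10]=-1 > -3 → no swap
j=11: nums[11]=-11 ≤ -3 → i=5, swap nums[5],nums[11] → -4 -12 -6 -5 -8 -11 3 4 1 -2 -1 6 -3
final swap nums[6],nums[12] → -4 -12 -6 -5 -8 -11 -3 4 1 -2 -1 6 3; return 6
p = 6; k-1 = 4 < 6 ⇒ left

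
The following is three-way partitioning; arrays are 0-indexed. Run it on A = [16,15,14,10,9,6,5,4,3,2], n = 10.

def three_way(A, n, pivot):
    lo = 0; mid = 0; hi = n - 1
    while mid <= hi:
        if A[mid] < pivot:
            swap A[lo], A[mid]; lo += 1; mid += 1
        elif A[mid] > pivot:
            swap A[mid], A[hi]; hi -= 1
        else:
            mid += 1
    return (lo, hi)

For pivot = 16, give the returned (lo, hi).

(9, 9)

lo=0 mid=0 hi=9
16=16: mid=1
15<16: swap(0,1), lo=1 mid=2 ⇒ [15,16,14,10,9,6,5,4,3,2]
14<16: swap(1,2), lo=2 mid=3 ⇒ [15,14,16,10,9,6,5,4,3,2]
10<16: swap(2,3), lo=3 mid=4 ⇒ [15,14,10,16,9,6,5,4,3,2]
9<16: swap(3,4), lo=4 mid=5 ⇒ [15,14,10,9,16,6,5,4,3,2]
6<16: swap(4,5), lo=5 mid=6 ⇒ [15,14,10,9,6,16,5,4,3,2]
5<16: swap(5,6), lo=6 mid=7 ⇒ [15,14,10,9,6,5,16,4,3,2]
4<16: swap(6,7), lo=7 mid=8 ⇒ [15,14,10,9,6,5,4,16,3,2]
3<16: swap(7,8), lo=8 mid=9 ⇒ [15,14,10,9,6,5,4,3,16,2]
2<16: swap(8,9), lo=9 mid=10 ⇒ [15,14,10,9,6,5,4,3,2,16]
done. lo=9 hi=9; A=[15,14,10,9,6,5,4,3,2,16]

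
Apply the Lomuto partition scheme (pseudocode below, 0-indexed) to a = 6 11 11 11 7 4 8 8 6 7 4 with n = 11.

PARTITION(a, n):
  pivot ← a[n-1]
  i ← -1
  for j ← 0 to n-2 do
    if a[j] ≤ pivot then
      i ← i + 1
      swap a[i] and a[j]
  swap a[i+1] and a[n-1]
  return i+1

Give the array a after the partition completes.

4 4 11 11 7 6 8 8 6 7 11

pivot=4, i=-1
j=0: 6>4, skip
j=1: 11>4, skip
j=2: 11>4, skip
j=3: 11>4, skip
j=4: 7>4, skip
j=5: 4≤4, i=0, swap(0,5) ⇒ 4 11 11 11 7 6 8 8 6 7 4
j=6: 8>4, skip
j=7: 8>4, skip
j=8: 6>4, skip
j=9: 7>4, skip
swap(1,10) ⇒ 4 4 11 11 7 6 8 8 6 7 11; return 1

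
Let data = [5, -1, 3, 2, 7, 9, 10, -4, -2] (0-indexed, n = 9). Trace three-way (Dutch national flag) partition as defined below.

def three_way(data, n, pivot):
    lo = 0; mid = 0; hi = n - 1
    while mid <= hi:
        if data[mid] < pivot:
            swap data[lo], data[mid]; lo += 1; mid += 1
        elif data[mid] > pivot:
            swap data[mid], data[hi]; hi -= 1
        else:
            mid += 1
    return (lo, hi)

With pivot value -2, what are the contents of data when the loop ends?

lo=0 mid=0 hi=8
5>-2: swap(0,8), hi=7 ⇒ [-2, -1, 3, 2, 7, 9, 10, -4, 5]
-2=-2: mid=1
-1>-2: swap(1,7), hi=6 ⇒ [-2, -4, 3, 2, 7, 9, 10, -1, 5]
-4<-2: swap(0,1), lo=1 mid=2 ⇒ [-4, -2, 3, 2, 7, 9, 10, -1, 5]
3>-2: swap(2,6), hi=5 ⇒ [-4, -2, 10, 2, 7, 9, 3, -1, 5]
10>-2: swap(2,5), hi=4 ⇒ [-4, -2, 9, 2, 7, 10, 3, -1, 5]
9>-2: swap(2,4), hi=3 ⇒ [-4, -2, 7, 2, 9, 10, 3, -1, 5]
7>-2: swap(2,3), hi=2 ⇒ [-4, -2, 2, 7, 9, 10, 3, -1, 5]
2>-2: swap(2,2), hi=1 ⇒ [-4, -2, 2, 7, 9, 10, 3, -1, 5]
done. lo=1 hi=1; data=[-4, -2, 2, 7, 9, 10, 3, -1, 5]

[-4, -2, 2, 7, 9, 10, 3, -1, 5]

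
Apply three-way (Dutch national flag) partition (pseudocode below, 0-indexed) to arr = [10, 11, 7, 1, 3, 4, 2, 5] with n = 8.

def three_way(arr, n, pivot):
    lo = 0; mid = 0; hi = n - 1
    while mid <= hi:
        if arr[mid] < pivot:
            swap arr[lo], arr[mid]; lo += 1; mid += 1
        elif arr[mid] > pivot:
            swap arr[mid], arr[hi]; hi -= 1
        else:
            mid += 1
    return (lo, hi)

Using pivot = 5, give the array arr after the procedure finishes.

[2, 4, 1, 3, 5, 7, 11, 10]

pivot = 5; lo=0, mid=0, hi=7
arr[mid]=10>5: swap arr[0],arr[7]; hi=6 → [5, 11, 7, 1, 3, 4, 2, 10]
arr[mid]=5=5: mid=1
arr[mid]=11>5: swap arr[1],arr[6]; hi=5 → [5, 2, 7, 1, 3, 4, 11, 10]
arr[mid]=2<5: swap arr[0],arr[1]; lo=1,mid=2 → [2, 5, 7, 1, 3, 4, 11, 10]
arr[mid]=7>5: swap arr[2],arr[5]; hi=4 → [2, 5, 4, 1, 3, 7, 11, 10]
arr[mid]=4<5: swap arr[1],arr[2]; lo=2,mid=3 → [2, 4, 5, 1, 3, 7, 11, 10]
arr[mid]=1<5: swap arr[2],arr[3]; lo=3,mid=4 → [2, 4, 1, 5, 3, 7, 11, 10]
arr[mid]=3<5: swap arr[3],arr[4]; lo=4,mid=5 → [2, 4, 1, 3, 5, 7, 11, 10]
end: lo=4, hi=4; arr = [2, 4, 1, 3, 5, 7, 11, 10]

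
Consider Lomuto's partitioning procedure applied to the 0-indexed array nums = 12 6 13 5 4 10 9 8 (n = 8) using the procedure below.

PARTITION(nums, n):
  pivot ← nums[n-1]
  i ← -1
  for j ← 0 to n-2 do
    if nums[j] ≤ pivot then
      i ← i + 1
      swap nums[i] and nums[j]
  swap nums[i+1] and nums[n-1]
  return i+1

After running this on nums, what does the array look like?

pivot = nums[7] = 8; i = -1
j=0: nums[0]=12 > 8 → no swap
j=1: nums[1]=6 ≤ 8 → i=0, swap nums[0],nums[1] → 6 12 13 5 4 10 9 8
j=2: nums[2]=13 > 8 → no swap
j=3: nums[3]=5 ≤ 8 → i=1, swap nums[1],nums[3] → 6 5 13 12 4 10 9 8
j=4: nums[4]=4 ≤ 8 → i=2, swap nums[2],nums[4] → 6 5 4 12 13 10 9 8
j=5: nums[5]=10 > 8 → no swap
j=6: nums[6]=9 > 8 → no swap
final swap nums[3],nums[7] → 6 5 4 8 13 10 9 12; return 3

6 5 4 8 13 10 9 12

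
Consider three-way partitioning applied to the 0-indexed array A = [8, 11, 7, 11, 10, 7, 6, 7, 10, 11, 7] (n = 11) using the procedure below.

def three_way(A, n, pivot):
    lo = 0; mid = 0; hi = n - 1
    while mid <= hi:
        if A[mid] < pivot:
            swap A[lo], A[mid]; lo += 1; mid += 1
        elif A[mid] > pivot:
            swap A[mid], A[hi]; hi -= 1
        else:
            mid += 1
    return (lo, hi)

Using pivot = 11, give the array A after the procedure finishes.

lo=0 mid=0 hi=10
8<11: swap(0,0), lo=1 mid=1 ⇒ [8, 11, 7, 11, 10, 7, 6, 7, 10, 11, 7]
11=11: mid=2
7<11: swap(1,2), lo=2 mid=3 ⇒ [8, 7, 11, 11, 10, 7, 6, 7, 10, 11, 7]
11=11: mid=4
10<11: swap(2,4), lo=3 mid=5 ⇒ [8, 7, 10, 11, 11, 7, 6, 7, 10, 11, 7]
7<11: swap(3,5), lo=4 mid=6 ⇒ [8, 7, 10, 7, 11, 11, 6, 7, 10, 11, 7]
6<11: swap(4,6), lo=5 mid=7 ⇒ [8, 7, 10, 7, 6, 11, 11, 7, 10, 11, 7]
7<11: swap(5,7), lo=6 mid=8 ⇒ [8, 7, 10, 7, 6, 7, 11, 11, 10, 11, 7]
10<11: swap(6,8), lo=7 mid=9 ⇒ [8, 7, 10, 7, 6, 7, 10, 11, 11, 11, 7]
11=11: mid=10
7<11: swap(7,10), lo=8 mid=11 ⇒ [8, 7, 10, 7, 6, 7, 10, 7, 11, 11, 11]
done. lo=8 hi=10; A=[8, 7, 10, 7, 6, 7, 10, 7, 11, 11, 11]

[8, 7, 10, 7, 6, 7, 10, 7, 11, 11, 11]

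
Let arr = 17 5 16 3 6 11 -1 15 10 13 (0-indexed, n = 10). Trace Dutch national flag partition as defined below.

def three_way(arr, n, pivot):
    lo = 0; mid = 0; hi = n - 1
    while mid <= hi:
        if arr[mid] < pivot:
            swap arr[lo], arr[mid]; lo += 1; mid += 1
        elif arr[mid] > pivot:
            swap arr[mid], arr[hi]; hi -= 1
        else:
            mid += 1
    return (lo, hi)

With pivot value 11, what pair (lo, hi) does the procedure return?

(5, 5)

pivot = 11; lo=0, mid=0, hi=9
arr[mid]=17>11: swap arr[0],arr[9]; hi=8 → 13 5 16 3 6 11 -1 15 10 17
arr[mid]=13>11: swap arr[0],arr[8]; hi=7 → 10 5 16 3 6 11 -1 15 13 17
arr[mid]=10<11: swap arr[0],arr[0]; lo=1,mid=1 → 10 5 16 3 6 11 -1 15 13 17
arr[mid]=5<11: swap arr[1],arr[1]; lo=2,mid=2 → 10 5 16 3 6 11 -1 15 13 17
arr[mid]=16>11: swap arr[2],arr[7]; hi=6 → 10 5 15 3 6 11 -1 16 13 17
arr[mid]=15>11: swap arr[2],arr[6]; hi=5 → 10 5 -1 3 6 11 15 16 13 17
arr[mid]=-1<11: swap arr[2],arr[2]; lo=3,mid=3 → 10 5 -1 3 6 11 15 16 13 17
arr[mid]=3<11: swap arr[3],arr[3]; lo=4,mid=4 → 10 5 -1 3 6 11 15 16 13 17
arr[mid]=6<11: swap arr[4],arr[4]; lo=5,mid=5 → 10 5 -1 3 6 11 15 16 13 17
arr[mid]=11=11: mid=6
end: lo=5, hi=5; arr = 10 5 -1 3 6 11 15 16 13 17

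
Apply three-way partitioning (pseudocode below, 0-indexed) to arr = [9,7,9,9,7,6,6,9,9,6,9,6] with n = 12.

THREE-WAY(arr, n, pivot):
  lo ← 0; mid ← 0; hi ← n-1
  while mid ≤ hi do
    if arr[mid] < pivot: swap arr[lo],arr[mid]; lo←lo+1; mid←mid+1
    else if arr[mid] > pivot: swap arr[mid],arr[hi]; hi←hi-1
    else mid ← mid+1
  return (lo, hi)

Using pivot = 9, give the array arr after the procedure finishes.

pivot = 9; lo=0, mid=0, hi=11
arr[mid]=9=9: mid=1
arr[mid]=7<9: swap arr[0],arr[1]; lo=1,mid=2 → [7,9,9,9,7,6,6,9,9,6,9,6]
arr[mid]=9=9: mid=3
arr[mid]=9=9: mid=4
arr[mid]=7<9: swap arr[1],arr[4]; lo=2,mid=5 → [7,7,9,9,9,6,6,9,9,6,9,6]
arr[mid]=6<9: swap arr[2],arr[5]; lo=3,mid=6 → [7,7,6,9,9,9,6,9,9,6,9,6]
arr[mid]=6<9: swap arr[3],arr[6]; lo=4,mid=7 → [7,7,6,6,9,9,9,9,9,6,9,6]
arr[mid]=9=9: mid=8
arr[mid]=9=9: mid=9
arr[mid]=6<9: swap arr[4],arr[9]; lo=5,mid=10 → [7,7,6,6,6,9,9,9,9,9,9,6]
arr[mid]=9=9: mid=11
arr[mid]=6<9: swap arr[5],arr[11]; lo=6,mid=12 → [7,7,6,6,6,6,9,9,9,9,9,9]
end: lo=6, hi=11; arr = [7,7,6,6,6,6,9,9,9,9,9,9]

[7,7,6,6,6,6,9,9,9,9,9,9]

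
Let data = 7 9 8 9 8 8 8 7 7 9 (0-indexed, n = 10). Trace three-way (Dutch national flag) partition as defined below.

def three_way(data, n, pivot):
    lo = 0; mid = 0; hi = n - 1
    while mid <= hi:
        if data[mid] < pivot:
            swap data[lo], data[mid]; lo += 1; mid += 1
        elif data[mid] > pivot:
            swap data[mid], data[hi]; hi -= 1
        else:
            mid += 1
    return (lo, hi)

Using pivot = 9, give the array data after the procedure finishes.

pivot = 9; lo=0, mid=0, hi=9
data[mid]=7<9: swap data[0],data[0]; lo=1,mid=1 → 7 9 8 9 8 8 8 7 7 9
data[mid]=9=9: mid=2
data[mid]=8<9: swap data[1],data[2]; lo=2,mid=3 → 7 8 9 9 8 8 8 7 7 9
data[mid]=9=9: mid=4
data[mid]=8<9: swap data[2],data[4]; lo=3,mid=5 → 7 8 8 9 9 8 8 7 7 9
data[mid]=8<9: swap data[3],data[5]; lo=4,mid=6 → 7 8 8 8 9 9 8 7 7 9
data[mid]=8<9: swap data[4],data[6]; lo=5,mid=7 → 7 8 8 8 8 9 9 7 7 9
data[mid]=7<9: swap data[5],data[7]; lo=6,mid=8 → 7 8 8 8 8 7 9 9 7 9
data[mid]=7<9: swap data[6],data[8]; lo=7,mid=9 → 7 8 8 8 8 7 7 9 9 9
data[mid]=9=9: mid=10
end: lo=7, hi=9; data = 7 8 8 8 8 7 7 9 9 9

7 8 8 8 8 7 7 9 9 9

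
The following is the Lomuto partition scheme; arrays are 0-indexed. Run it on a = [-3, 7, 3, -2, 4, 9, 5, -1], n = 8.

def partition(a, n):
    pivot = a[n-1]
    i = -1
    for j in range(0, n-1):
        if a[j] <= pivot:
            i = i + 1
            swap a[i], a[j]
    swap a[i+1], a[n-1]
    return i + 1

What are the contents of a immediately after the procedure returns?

[-3, -2, -1, 7, 4, 9, 5, 3]

pivot=-1, i=-1
j=0: -3≤-1, i=0, swap(0,0) ⇒ [-3, 7, 3, -2, 4, 9, 5, -1]
j=1: 7>-1, skip
j=2: 3>-1, skip
j=3: -2≤-1, i=1, swap(1,3) ⇒ [-3, -2, 3, 7, 4, 9, 5, -1]
j=4: 4>-1, skip
j=5: 9>-1, skip
j=6: 5>-1, skip
swap(2,7) ⇒ [-3, -2, -1, 7, 4, 9, 5, 3]; return 2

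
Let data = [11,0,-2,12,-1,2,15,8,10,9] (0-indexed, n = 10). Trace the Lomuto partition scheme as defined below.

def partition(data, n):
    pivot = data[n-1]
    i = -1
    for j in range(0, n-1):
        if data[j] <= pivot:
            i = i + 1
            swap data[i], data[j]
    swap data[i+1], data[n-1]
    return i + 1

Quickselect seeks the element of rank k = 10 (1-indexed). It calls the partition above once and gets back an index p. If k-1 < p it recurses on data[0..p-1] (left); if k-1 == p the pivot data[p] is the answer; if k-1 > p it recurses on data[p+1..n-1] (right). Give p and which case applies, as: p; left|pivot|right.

5; right

pivot = data[9] = 9; i = -1
j=0: data[0]=11 > 9 → no swap
j=1: data[1]=0 ≤ 9 → i=0, swap data[0],data[1] → [0,11,-2,12,-1,2,15,8,10,9]
j=2: data[2]=-2 ≤ 9 → i=1, swap data[1],data[2] → [0,-2,11,12,-1,2,15,8,10,9]
j=3: data[3]=12 > 9 → no swap
j=4: data[4]=-1 ≤ 9 → i=2, swap data[2],data[4] → [0,-2,-1,12,11,2,15,8,10,9]
j=5: data[5]=2 ≤ 9 → i=3, swap data[3],data[5] → [0,-2,-1,2,11,12,15,8,10,9]
j=6: data[6]=15 > 9 → no swap
j=7: data[7]=8 ≤ 9 → i=4, swap data[4],data[7] → [0,-2,-1,2,8,12,15,11,10,9]
j=8: data[8]=10 > 9 → no swap
final swap data[5],data[9] → [0,-2,-1,2,8,9,15,11,10,12]; return 5
p = 5; k-1 = 9 > 5 ⇒ right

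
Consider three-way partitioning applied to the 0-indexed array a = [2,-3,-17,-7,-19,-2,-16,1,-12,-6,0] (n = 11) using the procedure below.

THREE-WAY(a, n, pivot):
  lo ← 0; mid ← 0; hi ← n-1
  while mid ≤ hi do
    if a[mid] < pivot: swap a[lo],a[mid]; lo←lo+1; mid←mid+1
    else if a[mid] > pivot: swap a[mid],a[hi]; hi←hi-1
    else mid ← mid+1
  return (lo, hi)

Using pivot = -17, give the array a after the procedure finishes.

pivot = -17; lo=0, mid=0, hi=10
a[mid]=2>-17: swap a[0],a[10]; hi=9 → [0,-3,-17,-7,-19,-2,-16,1,-12,-6,2]
a[mid]=0>-17: swap a[0],a[9]; hi=8 → [-6,-3,-17,-7,-19,-2,-16,1,-12,0,2]
a[mid]=-6>-17: swap a[0],a[8]; hi=7 → [-12,-3,-17,-7,-19,-2,-16,1,-6,0,2]
a[mid]=-12>-17: swap a[0],a[7]; hi=6 → [1,-3,-17,-7,-19,-2,-16,-12,-6,0,2]
a[mid]=1>-17: swap a[0],a[6]; hi=5 → [-16,-3,-17,-7,-19,-2,1,-12,-6,0,2]
a[mid]=-16>-17: swap a[0],a[5]; hi=4 → [-2,-3,-17,-7,-19,-16,1,-12,-6,0,2]
a[mid]=-2>-17: swap a[0],a[4]; hi=3 → [-19,-3,-17,-7,-2,-16,1,-12,-6,0,2]
a[mid]=-19<-17: swap a[0],a[0]; lo=1,mid=1 → [-19,-3,-17,-7,-2,-16,1,-12,-6,0,2]
a[mid]=-3>-17: swap a[1],a[3]; hi=2 → [-19,-7,-17,-3,-2,-16,1,-12,-6,0,2]
a[mid]=-7>-17: swap a[1],a[2]; hi=1 → [-19,-17,-7,-3,-2,-16,1,-12,-6,0,2]
a[mid]=-17=-17: mid=2
end: lo=1, hi=1; a = [-19,-17,-7,-3,-2,-16,1,-12,-6,0,2]

[-19,-17,-7,-3,-2,-16,1,-12,-6,0,2]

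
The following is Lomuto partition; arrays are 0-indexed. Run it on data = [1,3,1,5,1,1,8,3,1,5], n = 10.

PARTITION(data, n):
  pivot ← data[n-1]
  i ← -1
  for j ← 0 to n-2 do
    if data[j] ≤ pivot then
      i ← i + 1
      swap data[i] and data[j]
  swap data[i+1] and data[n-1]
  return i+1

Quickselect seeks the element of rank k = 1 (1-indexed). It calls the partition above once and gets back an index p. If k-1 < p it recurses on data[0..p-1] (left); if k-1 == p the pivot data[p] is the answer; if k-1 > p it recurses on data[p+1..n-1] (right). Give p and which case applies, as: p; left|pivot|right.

pivot = data[9] = 5; i = -1
j=0: data[0]=1 ≤ 5 → i=0, swap data[0],data[0] (no change) → [1,3,1,5,1,1,8,3,1,5]
j=1: data[1]=3 ≤ 5 → i=1, swap data[1],data[1] (no change) → [1,3,1,5,1,1,8,3,1,5]
j=2: data[2]=1 ≤ 5 → i=2, swap data[2],data[2] (no change) → [1,3,1,5,1,1,8,3,1,5]
j=3: data[3]=5 ≤ 5 → i=3, swap data[3],data[3] (no change) → [1,3,1,5,1,1,8,3,1,5]
j=4: data[4]=1 ≤ 5 → i=4, swap data[4],data[4] (no change) → [1,3,1,5,1,1,8,3,1,5]
j=5: data[5]=1 ≤ 5 → i=5, swap data[5],data[5] (no change) → [1,3,1,5,1,1,8,3,1,5]
j=6: data[6]=8 > 5 → no swap
j=7: data[7]=3 ≤ 5 → i=6, swap data[6],data[7] → [1,3,1,5,1,1,3,8,1,5]
j=8: data[8]=1 ≤ 5 → i=7, swap data[7],data[8] → [1,3,1,5,1,1,3,1,8,5]
final swap data[8],data[9] → [1,3,1,5,1,1,3,1,5,8]; return 8
p = 8; k-1 = 0 < 8 ⇒ left

8; left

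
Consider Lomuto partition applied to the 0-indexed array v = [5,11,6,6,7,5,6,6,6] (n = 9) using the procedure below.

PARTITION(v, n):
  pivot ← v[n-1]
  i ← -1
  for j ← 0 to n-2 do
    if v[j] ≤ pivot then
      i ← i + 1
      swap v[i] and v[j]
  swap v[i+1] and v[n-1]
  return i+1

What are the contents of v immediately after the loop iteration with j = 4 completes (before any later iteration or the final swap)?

[5,6,6,11,7,5,6,6,6]

pivot=6, i=-1
j=0: 5≤6, i=0, swap(0,0) ⇒ [5,11,6,6,7,5,6,6,6]
j=1: 11>6, skip
j=2: 6≤6, i=1, swap(1,2) ⇒ [5,6,11,6,7,5,6,6,6]
j=3: 6≤6, i=2, swap(2,3) ⇒ [5,6,6,11,7,5,6,6,6]
j=4: 7>6, skip
(after j=4) v = [5,6,6,11,7,5,6,6,6]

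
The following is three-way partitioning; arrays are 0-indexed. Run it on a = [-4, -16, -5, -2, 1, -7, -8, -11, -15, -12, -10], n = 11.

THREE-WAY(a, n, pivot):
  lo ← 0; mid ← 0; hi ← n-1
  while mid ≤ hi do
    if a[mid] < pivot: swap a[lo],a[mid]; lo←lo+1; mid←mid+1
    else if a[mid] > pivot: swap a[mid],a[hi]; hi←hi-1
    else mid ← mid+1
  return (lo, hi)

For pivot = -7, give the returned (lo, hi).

pivot = -7; lo=0, mid=0, hi=10
a[mid]=-4>-7: swap a[0],a[10]; hi=9 → [-10, -16, -5, -2, 1, -7, -8, -11, -15, -12, -4]
a[mid]=-10<-7: swap a[0],a[0]; lo=1,mid=1 → [-10, -16, -5, -2, 1, -7, -8, -11, -15, -12, -4]
a[mid]=-16<-7: swap a[1],a[1]; lo=2,mid=2 → [-10, -16, -5, -2, 1, -7, -8, -11, -15, -12, -4]
a[mid]=-5>-7: swap a[2],a[9]; hi=8 → [-10, -16, -12, -2, 1, -7, -8, -11, -15, -5, -4]
a[mid]=-12<-7: swap a[2],a[2]; lo=3,mid=3 → [-10, -16, -12, -2, 1, -7, -8, -11, -15, -5, -4]
a[mid]=-2>-7: swap a[3],a[8]; hi=7 → [-10, -16, -12, -15, 1, -7, -8, -11, -2, -5, -4]
a[mid]=-15<-7: swap a[3],a[3]; lo=4,mid=4 → [-10, -16, -12, -15, 1, -7, -8, -11, -2, -5, -4]
a[mid]=1>-7: swap a[4],a[7]; hi=6 → [-10, -16, -12, -15, -11, -7, -8, 1, -2, -5, -4]
a[mid]=-11<-7: swap a[4],a[4]; lo=5,mid=5 → [-10, -16, -12, -15, -11, -7, -8, 1, -2, -5, -4]
a[mid]=-7=-7: mid=6
a[mid]=-8<-7: swap a[5],a[6]; lo=6,mid=7 → [-10, -16, -12, -15, -11, -8, -7, 1, -2, -5, -4]
end: lo=6, hi=6; a = [-10, -16, -12, -15, -11, -8, -7, 1, -2, -5, -4]

(6, 6)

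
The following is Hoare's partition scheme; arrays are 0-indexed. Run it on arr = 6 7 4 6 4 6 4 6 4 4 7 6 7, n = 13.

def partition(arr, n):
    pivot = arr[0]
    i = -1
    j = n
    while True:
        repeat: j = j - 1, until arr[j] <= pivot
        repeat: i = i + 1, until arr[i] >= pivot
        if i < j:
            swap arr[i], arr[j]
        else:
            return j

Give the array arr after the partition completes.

6 4 4 4 4 6 4 6 6 7 7 6 7

pivot = arr[0] = 6; i = -1, j = 13
j→11 (arr[11]=6≤6), i→0 (arr[0]=6≥6); i<j, swap → 6 7 4 6 4 6 4 6 4 4 7 6 7
j→9 (arr[9]=4≤6), i→1 (arr[1]=7≥6); i<j, swap → 6 4 4 6 4 6 4 6 4 7 7 6 7
j→8 (arr[8]=4≤6), i→3 (arr[3]=6≥6); i<j, swap → 6 4 4 4 4 6 4 6 6 7 7 6 7
j→7 (arr[7]=6≤6), i→5 (arr[5]=6≥6); i<j, swap → 6 4 4 4 4 6 4 6 6 7 7 6 7
j→6, i→7; i≥j, return j=6. arr = 6 4 4 4 4 6 4 6 6 7 7 6 7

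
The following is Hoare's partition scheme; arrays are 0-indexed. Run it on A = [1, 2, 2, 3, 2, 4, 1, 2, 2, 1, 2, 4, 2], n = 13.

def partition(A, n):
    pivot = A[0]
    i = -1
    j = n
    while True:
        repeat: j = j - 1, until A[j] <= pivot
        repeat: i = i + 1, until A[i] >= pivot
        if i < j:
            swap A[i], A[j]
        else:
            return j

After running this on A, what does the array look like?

[1, 1, 2, 3, 2, 4, 2, 2, 2, 1, 2, 4, 2]

pivot = A[0] = 1; i = -1, j = 13
j→9 (A[9]=1≤1), i→0 (A[0]=1≥1); i<j, swap → [1, 2, 2, 3, 2, 4, 1, 2, 2, 1, 2, 4, 2]
j→6 (A[6]=1≤1), i→1 (A[1]=2≥1); i<j, swap → [1, 1, 2, 3, 2, 4, 2, 2, 2, 1, 2, 4, 2]
j→1, i→2; i≥j, return j=1. A = [1, 1, 2, 3, 2, 4, 2, 2, 2, 1, 2, 4, 2]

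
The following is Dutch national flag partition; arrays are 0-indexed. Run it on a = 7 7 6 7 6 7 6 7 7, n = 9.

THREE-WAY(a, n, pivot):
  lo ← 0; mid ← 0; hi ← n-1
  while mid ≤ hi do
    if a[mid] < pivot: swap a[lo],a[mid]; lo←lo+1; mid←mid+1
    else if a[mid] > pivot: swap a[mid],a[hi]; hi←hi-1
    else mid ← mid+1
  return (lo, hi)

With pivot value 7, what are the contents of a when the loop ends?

6 6 6 7 7 7 7 7 7

pivot = 7; lo=0, mid=0, hi=8
a[mid]=7=7: mid=1
a[mid]=7=7: mid=2
a[mid]=6<7: swap a[0],a[2]; lo=1,mid=3 → 6 7 7 7 6 7 6 7 7
a[mid]=7=7: mid=4
a[mid]=6<7: swap a[1],a[4]; lo=2,mid=5 → 6 6 7 7 7 7 6 7 7
a[mid]=7=7: mid=6
a[mid]=6<7: swap a[2],a[6]; lo=3,mid=7 → 6 6 6 7 7 7 7 7 7
a[mid]=7=7: mid=8
a[mid]=7=7: mid=9
end: lo=3, hi=8; a = 6 6 6 7 7 7 7 7 7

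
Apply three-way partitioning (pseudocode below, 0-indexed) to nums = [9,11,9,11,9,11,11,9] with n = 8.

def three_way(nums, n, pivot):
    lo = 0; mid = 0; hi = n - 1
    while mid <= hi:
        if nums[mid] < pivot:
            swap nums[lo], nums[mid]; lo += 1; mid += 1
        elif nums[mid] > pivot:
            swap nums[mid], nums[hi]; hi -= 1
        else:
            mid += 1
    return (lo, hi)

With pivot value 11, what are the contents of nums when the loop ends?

[9,9,9,9,11,11,11,11]

pivot = 11; lo=0, mid=0, hi=7
nums[mid]=9<11: swap nums[0],nums[0]; lo=1,mid=1 → [9,11,9,11,9,11,11,9]
nums[mid]=11=11: mid=2
nums[mid]=9<11: swap nums[1],nums[2]; lo=2,mid=3 → [9,9,11,11,9,11,11,9]
nums[mid]=11=11: mid=4
nums[mid]=9<11: swap nums[2],nums[4]; lo=3,mid=5 → [9,9,9,11,11,11,11,9]
nums[mid]=11=11: mid=6
nums[mid]=11=11: mid=7
nums[mid]=9<11: swap nums[3],nums[7]; lo=4,mid=8 → [9,9,9,9,11,11,11,11]
end: lo=4, hi=7; nums = [9,9,9,9,11,11,11,11]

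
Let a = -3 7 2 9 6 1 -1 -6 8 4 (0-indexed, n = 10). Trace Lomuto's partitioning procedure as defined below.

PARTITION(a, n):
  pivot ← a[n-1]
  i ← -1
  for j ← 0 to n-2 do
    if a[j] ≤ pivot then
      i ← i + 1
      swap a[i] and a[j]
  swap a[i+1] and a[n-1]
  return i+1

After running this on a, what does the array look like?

-3 2 1 -1 -6 4 9 6 8 7

pivot = a[9] = 4; i = -1
j=0: a[0]=-3 ≤ 4 → i=0, swap a[0],a[0] (no change) → -3 7 2 9 6 1 -1 -6 8 4
j=1: a[1]=7 > 4 → no swap
j=2: a[2]=2 ≤ 4 → i=1, swap a[1],a[2] → -3 2 7 9 6 1 -1 -6 8 4
j=3: a[3]=9 > 4 → no swap
j=4: a[4]=6 > 4 → no swap
j=5: a[5]=1 ≤ 4 → i=2, swap a[2],a[5] → -3 2 1 9 6 7 -1 -6 8 4
j=6: a[6]=-1 ≤ 4 → i=3, swap a[3],a[6] → -3 2 1 -1 6 7 9 -6 8 4
j=7: a[7]=-6 ≤ 4 → i=4, swap a[4],a[7] → -3 2 1 -1 -6 7 9 6 8 4
j=8: a[8]=8 > 4 → no swap
final swap a[5],a[9] → -3 2 1 -1 -6 4 9 6 8 7; return 5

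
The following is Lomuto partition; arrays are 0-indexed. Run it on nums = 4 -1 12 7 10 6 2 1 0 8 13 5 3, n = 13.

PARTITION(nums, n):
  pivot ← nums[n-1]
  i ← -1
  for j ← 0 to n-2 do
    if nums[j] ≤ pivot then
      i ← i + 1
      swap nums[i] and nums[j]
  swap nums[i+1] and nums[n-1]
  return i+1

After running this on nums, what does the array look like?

-1 2 1 0 3 6 4 12 7 8 13 5 10

pivot=3, i=-1
j=0: 4>3, skip
j=1: -1≤3, i=0, swap(0,1) ⇒ -1 4 12 7 10 6 2 1 0 8 13 5 3
j=2: 12>3, skip
j=3: 7>3, skip
j=4: 10>3, skip
j=5: 6>3, skip
j=6: 2≤3, i=1, swap(1,6) ⇒ -1 2 12 7 10 6 4 1 0 8 13 5 3
j=7: 1≤3, i=2, swap(2,7) ⇒ -1 2 1 7 10 6 4 12 0 8 13 5 3
j=8: 0≤3, i=3, swap(3,8) ⇒ -1 2 1 0 10 6 4 12 7 8 13 5 3
j=9: 8>3, skip
j=10: 13>3, skip
j=11: 5>3, skip
swap(4,12) ⇒ -1 2 1 0 3 6 4 12 7 8 13 5 10; return 4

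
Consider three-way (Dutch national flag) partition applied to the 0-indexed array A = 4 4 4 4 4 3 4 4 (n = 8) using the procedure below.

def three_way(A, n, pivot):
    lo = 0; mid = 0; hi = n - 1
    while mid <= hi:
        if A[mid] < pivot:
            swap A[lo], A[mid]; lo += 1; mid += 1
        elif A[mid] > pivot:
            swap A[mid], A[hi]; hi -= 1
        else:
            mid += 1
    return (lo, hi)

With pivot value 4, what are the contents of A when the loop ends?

3 4 4 4 4 4 4 4

pivot = 4; lo=0, mid=0, hi=7
A[mid]=4=4: mid=1
A[mid]=4=4: mid=2
A[mid]=4=4: mid=3
A[mid]=4=4: mid=4
A[mid]=4=4: mid=5
A[mid]=3<4: swap A[0],A[5]; lo=1,mid=6 → 3 4 4 4 4 4 4 4
A[mid]=4=4: mid=7
A[mid]=4=4: mid=8
end: lo=1, hi=7; A = 3 4 4 4 4 4 4 4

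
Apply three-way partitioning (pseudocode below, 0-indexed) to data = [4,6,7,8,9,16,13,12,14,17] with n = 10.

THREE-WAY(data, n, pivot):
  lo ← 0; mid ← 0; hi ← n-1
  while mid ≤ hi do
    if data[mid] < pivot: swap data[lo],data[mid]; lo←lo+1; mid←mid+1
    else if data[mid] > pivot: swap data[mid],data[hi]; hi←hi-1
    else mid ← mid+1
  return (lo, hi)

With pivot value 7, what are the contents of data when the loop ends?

[4,6,7,9,16,13,12,14,17,8]

pivot = 7; lo=0, mid=0, hi=9
data[mid]=4<7: swap data[0],data[0]; lo=1,mid=1 → [4,6,7,8,9,16,13,12,14,17]
data[mid]=6<7: swap data[1],data[1]; lo=2,mid=2 → [4,6,7,8,9,16,13,12,14,17]
data[mid]=7=7: mid=3
data[mid]=8>7: swap data[3],data[9]; hi=8 → [4,6,7,17,9,16,13,12,14,8]
data[mid]=17>7: swap data[3],data[8]; hi=7 → [4,6,7,14,9,16,13,12,17,8]
data[mid]=14>7: swap data[3],data[7]; hi=6 → [4,6,7,12,9,16,13,14,17,8]
data[mid]=12>7: swap data[3],data[6]; hi=5 → [4,6,7,13,9,16,12,14,17,8]
data[mid]=13>7: swap data[3],data[5]; hi=4 → [4,6,7,16,9,13,12,14,17,8]
data[mid]=16>7: swap data[3],data[4]; hi=3 → [4,6,7,9,16,13,12,14,17,8]
data[mid]=9>7: swap data[3],data[3]; hi=2 → [4,6,7,9,16,13,12,14,17,8]
end: lo=2, hi=2; data = [4,6,7,9,16,13,12,14,17,8]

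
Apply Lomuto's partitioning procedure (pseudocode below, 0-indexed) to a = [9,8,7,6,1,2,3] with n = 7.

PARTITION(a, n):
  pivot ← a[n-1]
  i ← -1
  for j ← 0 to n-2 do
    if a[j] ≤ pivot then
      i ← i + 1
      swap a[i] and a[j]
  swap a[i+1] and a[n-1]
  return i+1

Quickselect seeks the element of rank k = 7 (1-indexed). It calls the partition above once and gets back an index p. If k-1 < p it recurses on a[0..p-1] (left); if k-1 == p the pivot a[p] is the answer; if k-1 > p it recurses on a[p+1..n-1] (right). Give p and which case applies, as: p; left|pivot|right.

pivot=3, i=-1
j=0: 9>3, skip
j=1: 8>3, skip
j=2: 7>3, skip
j=3: 6>3, skip
j=4: 1≤3, i=0, swap(0,4) ⇒ [1,8,7,6,9,2,3]
j=5: 2≤3, i=1, swap(1,5) ⇒ [1,2,7,6,9,8,3]
swap(2,6) ⇒ [1,2,3,6,9,8,7]; return 2
p = 2; k-1 = 6 > 2 ⇒ right

2; right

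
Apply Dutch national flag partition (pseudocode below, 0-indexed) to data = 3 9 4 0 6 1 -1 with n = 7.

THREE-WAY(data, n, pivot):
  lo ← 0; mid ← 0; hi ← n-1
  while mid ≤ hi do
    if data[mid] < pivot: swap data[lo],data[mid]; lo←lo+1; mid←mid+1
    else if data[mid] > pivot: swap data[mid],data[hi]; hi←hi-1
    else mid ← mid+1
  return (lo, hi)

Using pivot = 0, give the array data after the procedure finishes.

pivot = 0; lo=0, mid=0, hi=6
data[mid]=3>0: swap data[0],data[6]; hi=5 → -1 9 4 0 6 1 3
data[mid]=-1<0: swap data[0],data[0]; lo=1,mid=1 → -1 9 4 0 6 1 3
data[mid]=9>0: swap data[1],data[5]; hi=4 → -1 1 4 0 6 9 3
data[mid]=1>0: swap data[1],data[4]; hi=3 → -1 6 4 0 1 9 3
data[mid]=6>0: swap data[1],data[3]; hi=2 → -1 0 4 6 1 9 3
data[mid]=0=0: mid=2
data[mid]=4>0: swap data[2],data[2]; hi=1 → -1 0 4 6 1 9 3
end: lo=1, hi=1; data = -1 0 4 6 1 9 3

-1 0 4 6 1 9 3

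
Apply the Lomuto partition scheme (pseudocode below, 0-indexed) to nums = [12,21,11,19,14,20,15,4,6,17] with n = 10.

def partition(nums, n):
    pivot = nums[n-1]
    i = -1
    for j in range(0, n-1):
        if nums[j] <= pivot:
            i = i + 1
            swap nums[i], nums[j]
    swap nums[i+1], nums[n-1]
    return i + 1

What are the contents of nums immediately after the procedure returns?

[12,11,14,15,4,6,17,21,20,19]

pivot = nums[9] = 17; i = -1
j=0: nums[0]=12 ≤ 17 → i=0, swap nums[0],nums[0] (no change) → [12,21,11,19,14,20,15,4,6,17]
j=1: nums[1]=21 > 17 → no swap
j=2: nums[2]=11 ≤ 17 → i=1, swap nums[1],nums[2] → [12,11,21,19,14,20,15,4,6,17]
j=3: nums[3]=19 > 17 → no swap
j=4: nums[4]=14 ≤ 17 → i=2, swap nums[2],nums[4] → [12,11,14,19,21,20,15,4,6,17]
j=5: nums[5]=20 > 17 → no swap
j=6: nums[6]=15 ≤ 17 → i=3, swap nums[3],nums[6] → [12,11,14,15,21,20,19,4,6,17]
j=7: nums[7]=4 ≤ 17 → i=4, swap nums[4],nums[7] → [12,11,14,15,4,20,19,21,6,17]
j=8: nums[8]=6 ≤ 17 → i=5, swap nums[5],nums[8] → [12,11,14,15,4,6,19,21,20,17]
final swap nums[6],nums[9] → [12,11,14,15,4,6,17,21,20,19]; return 6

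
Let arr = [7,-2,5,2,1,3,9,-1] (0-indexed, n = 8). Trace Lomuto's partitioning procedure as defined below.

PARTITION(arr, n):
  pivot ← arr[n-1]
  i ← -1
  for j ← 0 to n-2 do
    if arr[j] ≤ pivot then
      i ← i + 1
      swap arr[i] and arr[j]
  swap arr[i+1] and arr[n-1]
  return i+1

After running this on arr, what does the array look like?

pivot=-1, i=-1
j=0: 7>-1, skip
j=1: -2≤-1, i=0, swap(0,1) ⇒ [-2,7,5,2,1,3,9,-1]
j=2: 5>-1, skip
j=3: 2>-1, skip
j=4: 1>-1, skip
j=5: 3>-1, skip
j=6: 9>-1, skip
swap(1,7) ⇒ [-2,-1,5,2,1,3,9,7]; return 1

[-2,-1,5,2,1,3,9,7]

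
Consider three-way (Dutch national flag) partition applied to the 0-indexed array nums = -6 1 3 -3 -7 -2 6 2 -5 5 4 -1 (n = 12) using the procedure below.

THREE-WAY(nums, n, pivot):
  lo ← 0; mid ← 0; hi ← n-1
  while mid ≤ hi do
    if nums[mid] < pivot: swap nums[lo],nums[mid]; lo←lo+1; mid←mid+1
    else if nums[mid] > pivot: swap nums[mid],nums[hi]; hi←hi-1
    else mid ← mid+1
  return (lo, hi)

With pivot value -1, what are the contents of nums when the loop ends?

-6 -5 -3 -7 -2 -1 2 6 5 4 3 1

lo=0 mid=0 hi=11
-6<-1: swap(0,0), lo=1 mid=1 ⇒ -6 1 3 -3 -7 -2 6 2 -5 5 4 -1
1>-1: swap(1,11), hi=10 ⇒ -6 -1 3 -3 -7 -2 6 2 -5 5 4 1
-1=-1: mid=2
3>-1: swap(2,10), hi=9 ⇒ -6 -1 4 -3 -7 -2 6 2 -5 5 3 1
4>-1: swap(2,9), hi=8 ⇒ -6 -1 5 -3 -7 -2 6 2 -5 4 3 1
5>-1: swap(2,8), hi=7 ⇒ -6 -1 -5 -3 -7 -2 6 2 5 4 3 1
-5<-1: swap(1,2), lo=2 mid=3 ⇒ -6 -5 -1 -3 -7 -2 6 2 5 4 3 1
-3<-1: swap(2,3), lo=3 mid=4 ⇒ -6 -5 -3 -1 -7 -2 6 2 5 4 3 1
-7<-1: swap(3,4), lo=4 mid=5 ⇒ -6 -5 -3 -7 -1 -2 6 2 5 4 3 1
-2<-1: swap(4,5), lo=5 mid=6 ⇒ -6 -5 -3 -7 -2 -1 6 2 5 4 3 1
6>-1: swap(6,7), hi=6 ⇒ -6 -5 -3 -7 -2 -1 2 6 5 4 3 1
2>-1: swap(6,6), hi=5 ⇒ -6 -5 -3 -7 -2 -1 2 6 5 4 3 1
done. lo=5 hi=5; nums=-6 -5 -3 -7 -2 -1 2 6 5 4 3 1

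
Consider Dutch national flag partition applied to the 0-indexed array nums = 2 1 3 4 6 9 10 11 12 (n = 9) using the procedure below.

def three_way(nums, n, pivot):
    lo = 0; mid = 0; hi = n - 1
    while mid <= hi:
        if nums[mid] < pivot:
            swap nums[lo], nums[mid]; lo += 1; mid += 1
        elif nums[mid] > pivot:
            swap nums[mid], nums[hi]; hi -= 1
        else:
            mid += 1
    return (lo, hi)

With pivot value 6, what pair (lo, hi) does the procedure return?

pivot = 6; lo=0, mid=0, hi=8
nums[mid]=2<6: swap nums[0],nums[0]; lo=1,mid=1 → 2 1 3 4 6 9 10 11 12
nums[mid]=1<6: swap nums[1],nums[1]; lo=2,mid=2 → 2 1 3 4 6 9 10 11 12
nums[mid]=3<6: swap nums[2],nums[2]; lo=3,mid=3 → 2 1 3 4 6 9 10 11 12
nums[mid]=4<6: swap nums[3],nums[3]; lo=4,mid=4 → 2 1 3 4 6 9 10 11 12
nums[mid]=6=6: mid=5
nums[mid]=9>6: swap nums[5],nums[8]; hi=7 → 2 1 3 4 6 12 10 11 9
nums[mid]=12>6: swap nums[5],nums[7]; hi=6 → 2 1 3 4 6 11 10 12 9
nums[mid]=11>6: swap nums[5],nums[6]; hi=5 → 2 1 3 4 6 10 11 12 9
nums[mid]=10>6: swap nums[5],nums[5]; hi=4 → 2 1 3 4 6 10 11 12 9
end: lo=4, hi=4; nums = 2 1 3 4 6 10 11 12 9

(4, 4)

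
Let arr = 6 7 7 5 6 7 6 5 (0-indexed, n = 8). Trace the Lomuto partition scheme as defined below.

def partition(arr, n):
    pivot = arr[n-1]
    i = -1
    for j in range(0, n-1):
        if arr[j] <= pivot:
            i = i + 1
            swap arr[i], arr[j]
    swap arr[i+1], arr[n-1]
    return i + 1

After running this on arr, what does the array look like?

pivot = arr[7] = 5; i = -1
j=0: arr[0]=6 > 5 → no swap
j=1: arr[1]=7 > 5 → no swap
j=2: arr[2]=7 > 5 → no swap
j=3: arr[3]=5 ≤ 5 → i=0, swap arr[0],arr[3] → 5 7 7 6 6 7 6 5
j=4: arr[4]=6 > 5 → no swap
j=5: arr[5]=7 > 5 → no swap
j=6: arr[6]=6 > 5 → no swap
final swap arr[1],arr[7] → 5 5 7 6 6 7 6 7; return 1

5 5 7 6 6 7 6 7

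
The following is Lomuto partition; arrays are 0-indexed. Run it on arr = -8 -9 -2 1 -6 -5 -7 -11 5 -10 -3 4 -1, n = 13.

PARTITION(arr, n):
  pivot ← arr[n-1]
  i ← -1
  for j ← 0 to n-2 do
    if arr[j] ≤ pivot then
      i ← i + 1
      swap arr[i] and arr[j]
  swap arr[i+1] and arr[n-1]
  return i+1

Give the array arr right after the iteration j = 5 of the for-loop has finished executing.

-8 -9 -2 -6 -5 1 -7 -11 5 -10 -3 4 -1

pivot = arr[12] = -1; i = -1
j=0: arr[0]=-8 ≤ -1 → i=0, swap arr[0],arr[0] (no change) → -8 -9 -2 1 -6 -5 -7 -11 5 -10 -3 4 -1
j=1: arr[1]=-9 ≤ -1 → i=1, swap arr[1],arr[1] (no change) → -8 -9 -2 1 -6 -5 -7 -11 5 -10 -3 4 -1
j=2: arr[2]=-2 ≤ -1 → i=2, swap arr[2],arr[2] (no change) → -8 -9 -2 1 -6 -5 -7 -11 5 -10 -3 4 -1
j=3: arr[3]=1 > -1 → no swap
j=4: arr[4]=-6 ≤ -1 → i=3, swap arr[3],arr[4] → -8 -9 -2 -6 1 -5 -7 -11 5 -10 -3 4 -1
j=5: arr[5]=-5 ≤ -1 → i=4, swap arr[4],arr[5] → -8 -9 -2 -6 -5 1 -7 -11 5 -10 -3 4 -1
(after j=5) arr = -8 -9 -2 -6 -5 1 -7 -11 5 -10 -3 4 -1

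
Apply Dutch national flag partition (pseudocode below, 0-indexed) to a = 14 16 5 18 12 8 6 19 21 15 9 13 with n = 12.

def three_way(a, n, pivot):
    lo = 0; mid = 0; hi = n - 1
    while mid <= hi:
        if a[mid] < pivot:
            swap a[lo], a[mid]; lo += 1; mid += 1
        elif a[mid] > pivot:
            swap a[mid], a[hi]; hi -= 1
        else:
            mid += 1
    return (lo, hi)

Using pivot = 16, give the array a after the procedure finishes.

14 5 13 12 8 6 9 15 16 21 19 18

pivot = 16; lo=0, mid=0, hi=11
a[mid]=14<16: swap a[0],a[0]; lo=1,mid=1 → 14 16 5 18 12 8 6 19 21 15 9 13
a[mid]=16=16: mid=2
a[mid]=5<16: swap a[1],a[2]; lo=2,mid=3 → 14 5 16 18 12 8 6 19 21 15 9 13
a[mid]=18>16: swap a[3],a[11]; hi=10 → 14 5 16 13 12 8 6 19 21 15 9 18
a[mid]=13<16: swap a[2],a[3]; lo=3,mid=4 → 14 5 13 16 12 8 6 19 21 15 9 18
a[mid]=12<16: swap a[3],a[4]; lo=4,mid=5 → 14 5 13 12 16 8 6 19 21 15 9 18
a[mid]=8<16: swap a[4],a[5]; lo=5,mid=6 → 14 5 13 12 8 16 6 19 21 15 9 18
a[mid]=6<16: swap a[5],a[6]; lo=6,mid=7 → 14 5 13 12 8 6 16 19 21 15 9 18
a[mid]=19>16: swap a[7],a[10]; hi=9 → 14 5 13 12 8 6 16 9 21 15 19 18
a[mid]=9<16: swap a[6],a[7]; lo=7,mid=8 → 14 5 13 12 8 6 9 16 21 15 19 18
a[mid]=21>16: swap a[8],a[9]; hi=8 → 14 5 13 12 8 6 9 16 15 21 19 18
a[mid]=15<16: swap a[7],a[8]; lo=8,mid=9 → 14 5 13 12 8 6 9 15 16 21 19 18
end: lo=8, hi=8; a = 14 5 13 12 8 6 9 15 16 21 19 18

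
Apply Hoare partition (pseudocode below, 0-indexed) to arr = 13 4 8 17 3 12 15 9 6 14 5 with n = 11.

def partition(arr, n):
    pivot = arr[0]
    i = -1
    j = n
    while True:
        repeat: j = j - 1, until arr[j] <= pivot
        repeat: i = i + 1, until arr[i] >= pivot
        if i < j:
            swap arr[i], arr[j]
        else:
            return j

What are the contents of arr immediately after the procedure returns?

5 4 8 6 3 12 9 15 17 14 13

pivot = arr[0] = 13; i = -1, j = 11
j→10 (arr[10]=5≤13), i→0 (arr[0]=13≥13); i<j, swap → 5 4 8 17 3 12 15 9 6 14 13
j→8 (arr[8]=6≤13), i→3 (arr[3]=17≥13); i<j, swap → 5 4 8 6 3 12 15 9 17 14 13
j→7 (arr[7]=9≤13), i→6 (arr[6]=15≥13); i<j, swap → 5 4 8 6 3 12 9 15 17 14 13
j→6, i→7; i≥j, return j=6. arr = 5 4 8 6 3 12 9 15 17 14 13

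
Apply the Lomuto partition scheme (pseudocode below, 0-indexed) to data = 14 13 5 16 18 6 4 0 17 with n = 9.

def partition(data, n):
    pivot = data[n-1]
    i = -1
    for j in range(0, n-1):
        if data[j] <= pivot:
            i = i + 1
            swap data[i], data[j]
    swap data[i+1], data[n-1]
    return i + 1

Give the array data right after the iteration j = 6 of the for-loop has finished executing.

pivot = data[8] = 17; i = -1
j=0: data[0]=14 ≤ 17 → i=0, swap data[0],data[0] (no change) → 14 13 5 16 18 6 4 0 17
j=1: data[1]=13 ≤ 17 → i=1, swap data[1],data[1] (no change) → 14 13 5 16 18 6 4 0 17
j=2: data[2]=5 ≤ 17 → i=2, swap data[2],data[2] (no change) → 14 13 5 16 18 6 4 0 17
j=3: data[3]=16 ≤ 17 → i=3, swap data[3],data[3] (no change) → 14 13 5 16 18 6 4 0 17
j=4: data[4]=18 > 17 → no swap
j=5: data[5]=6 ≤ 17 → i=4, swap data[4],data[5] → 14 13 5 16 6 18 4 0 17
j=6: data[6]=4 ≤ 17 → i=5, swap data[5],data[6] → 14 13 5 16 6 4 18 0 17
(after j=6) data = 14 13 5 16 6 4 18 0 17

14 13 5 16 6 4 18 0 17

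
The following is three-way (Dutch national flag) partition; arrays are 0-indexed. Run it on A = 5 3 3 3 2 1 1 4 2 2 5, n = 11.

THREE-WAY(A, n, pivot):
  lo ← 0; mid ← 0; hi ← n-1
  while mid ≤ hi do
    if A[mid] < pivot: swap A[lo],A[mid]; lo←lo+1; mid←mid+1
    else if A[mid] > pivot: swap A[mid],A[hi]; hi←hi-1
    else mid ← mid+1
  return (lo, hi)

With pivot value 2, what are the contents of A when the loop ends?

1 1 2 2 2 3 4 3 3 5 5

pivot = 2; lo=0, mid=0, hi=10
A[mid]=5>2: swap A[0],A[10]; hi=9 → 5 3 3 3 2 1 1 4 2 2 5
A[mid]=5>2: swap A[0],A[9]; hi=8 → 2 3 3 3 2 1 1 4 2 5 5
A[mid]=2=2: mid=1
A[mid]=3>2: swap A[1],A[8]; hi=7 → 2 2 3 3 2 1 1 4 3 5 5
A[mid]=2=2: mid=2
A[mid]=3>2: swap A[2],A[7]; hi=6 → 2 2 4 3 2 1 1 3 3 5 5
A[mid]=4>2: swap A[2],A[6]; hi=5 → 2 2 1 3 2 1 4 3 3 5 5
A[mid]=1<2: swap A[0],A[2]; lo=1,mid=3 → 1 2 2 3 2 1 4 3 3 5 5
A[mid]=3>2: swap A[3],A[5]; hi=4 → 1 2 2 1 2 3 4 3 3 5 5
A[mid]=1<2: swap A[1],A[3]; lo=2,mid=4 → 1 1 2 2 2 3 4 3 3 5 5
A[mid]=2=2: mid=5
end: lo=2, hi=4; A = 1 1 2 2 2 3 4 3 3 5 5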